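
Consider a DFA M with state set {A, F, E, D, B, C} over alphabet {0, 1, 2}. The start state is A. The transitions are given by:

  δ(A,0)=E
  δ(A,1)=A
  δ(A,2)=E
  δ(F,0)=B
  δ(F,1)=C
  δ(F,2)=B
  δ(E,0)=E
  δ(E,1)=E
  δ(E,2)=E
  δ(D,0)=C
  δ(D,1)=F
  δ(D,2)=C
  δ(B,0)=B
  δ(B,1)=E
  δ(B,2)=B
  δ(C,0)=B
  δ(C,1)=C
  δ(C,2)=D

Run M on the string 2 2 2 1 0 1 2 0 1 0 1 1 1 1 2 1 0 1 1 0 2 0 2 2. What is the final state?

E

start at A
read '2': A → E
read '2': E → E
read '2': E → E
read '1': E → E
read '0': E → E
read '1': E → E
read '2': E → E
read '0': E → E
read '1': E → E
read '0': E → E
read '1': E → E
read '1': E → E
read '1': E → E
read '1': E → E
read '2': E → E
read '1': E → E
read '0': E → E
read '1': E → E
read '1': E → E
read '0': E → E
read '2': E → E
read '0': E → E
read '2': E → E
read '2': E → E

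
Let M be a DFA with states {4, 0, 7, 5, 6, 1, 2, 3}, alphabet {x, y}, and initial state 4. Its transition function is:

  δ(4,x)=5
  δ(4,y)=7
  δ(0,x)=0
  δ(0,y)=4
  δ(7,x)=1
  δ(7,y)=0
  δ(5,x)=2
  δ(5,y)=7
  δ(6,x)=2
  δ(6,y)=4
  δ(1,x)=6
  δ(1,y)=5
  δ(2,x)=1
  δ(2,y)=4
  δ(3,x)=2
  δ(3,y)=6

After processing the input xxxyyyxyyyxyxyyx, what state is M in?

0

Trace: 4 -x-> 5 -x-> 2 -x-> 1 -y-> 5 -y-> 7 -y-> 0 -x-> 0 -y-> 4 -y-> 7 -y-> 0 -x-> 0 -y-> 4 -x-> 5 -y-> 7 -y-> 0 -x-> 0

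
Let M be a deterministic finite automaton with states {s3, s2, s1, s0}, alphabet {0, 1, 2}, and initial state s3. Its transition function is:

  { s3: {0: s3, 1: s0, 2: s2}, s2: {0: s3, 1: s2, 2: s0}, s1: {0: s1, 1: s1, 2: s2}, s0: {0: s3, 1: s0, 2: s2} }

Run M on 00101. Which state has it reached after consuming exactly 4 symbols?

start at s3
read '0': s3 → s3
read '0': s3 → s3
read '1': s3 → s0
read '0': s0 → s3
After 4 symbols: s3.

s3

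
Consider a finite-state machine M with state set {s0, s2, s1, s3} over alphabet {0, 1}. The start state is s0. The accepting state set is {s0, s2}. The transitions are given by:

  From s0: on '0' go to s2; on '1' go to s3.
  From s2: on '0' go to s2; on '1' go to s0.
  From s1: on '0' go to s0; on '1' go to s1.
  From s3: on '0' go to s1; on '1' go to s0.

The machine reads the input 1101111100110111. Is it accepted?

No

start at s0
read '1': s0 → s3
read '1': s3 → s0
read '0': s0 → s2
read '1': s2 → s0
read '1': s0 → s3
read '1': s3 → s0
read '1': s0 → s3
read '1': s3 → s0
read '0': s0 → s2
read '0': s2 → s2
read '1': s2 → s0
read '1': s0 → s3
read '0': s3 → s1
read '1': s1 → s1
read '1': s1 → s1
read '1': s1 → s1
End state s1 is not accepting.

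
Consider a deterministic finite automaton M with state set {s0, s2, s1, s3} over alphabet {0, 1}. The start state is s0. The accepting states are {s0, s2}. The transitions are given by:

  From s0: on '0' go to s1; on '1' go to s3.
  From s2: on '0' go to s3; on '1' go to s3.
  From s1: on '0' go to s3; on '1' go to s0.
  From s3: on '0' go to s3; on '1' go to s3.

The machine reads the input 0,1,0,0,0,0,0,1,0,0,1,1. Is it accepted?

No

start at s0
read '0': s0 → s1
read '1': s1 → s0
read '0': s0 → s1
read '0': s1 → s3
read '0': s3 → s3
read '0': s3 → s3
read '0': s3 → s3
read '1': s3 → s3
read '0': s3 → s3
read '0': s3 → s3
read '1': s3 → s3
read '1': s3 → s3
End state s3 is not accepting.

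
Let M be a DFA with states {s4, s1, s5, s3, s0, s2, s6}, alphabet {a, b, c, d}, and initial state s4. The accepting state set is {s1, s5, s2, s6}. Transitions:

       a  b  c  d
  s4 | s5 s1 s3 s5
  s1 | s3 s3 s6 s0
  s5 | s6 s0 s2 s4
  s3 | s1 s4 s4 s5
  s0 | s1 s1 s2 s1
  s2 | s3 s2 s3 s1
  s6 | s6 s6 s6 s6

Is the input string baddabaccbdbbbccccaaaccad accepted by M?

Trace: s4 -b-> s1 -a-> s3 -d-> s5 -d-> s4 -a-> s5 -b-> s0 -a-> s1 -c-> s6 -c-> s6 -b-> s6 -d-> s6 -b-> s6 -b-> s6 -b-> s6 -c-> s6 -c-> s6 -c-> s6 -c-> s6 -a-> s6 -a-> s6 -a-> s6 -c-> s6 -c-> s6 -a-> s6 -d-> s6
End state s6 is accepting.

Yes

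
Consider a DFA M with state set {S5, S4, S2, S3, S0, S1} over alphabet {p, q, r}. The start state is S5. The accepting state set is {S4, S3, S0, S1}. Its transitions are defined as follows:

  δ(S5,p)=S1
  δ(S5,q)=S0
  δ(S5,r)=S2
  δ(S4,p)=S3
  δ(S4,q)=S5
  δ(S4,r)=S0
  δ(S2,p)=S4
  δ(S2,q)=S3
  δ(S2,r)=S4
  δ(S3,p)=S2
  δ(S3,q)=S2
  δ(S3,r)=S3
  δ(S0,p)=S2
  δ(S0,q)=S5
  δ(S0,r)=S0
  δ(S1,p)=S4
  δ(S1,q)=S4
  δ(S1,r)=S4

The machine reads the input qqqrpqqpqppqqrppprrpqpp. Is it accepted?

Yes

Trace: S5 -q-> S0 -q-> S5 -q-> S0 -r-> S0 -p-> S2 -q-> S3 -q-> S2 -p-> S4 -q-> S5 -p-> S1 -p-> S4 -q-> S5 -q-> S0 -r-> S0 -p-> S2 -p-> S4 -p-> S3 -r-> S3 -r-> S3 -p-> S2 -q-> S3 -p-> S2 -p-> S4
End state S4 is accepting.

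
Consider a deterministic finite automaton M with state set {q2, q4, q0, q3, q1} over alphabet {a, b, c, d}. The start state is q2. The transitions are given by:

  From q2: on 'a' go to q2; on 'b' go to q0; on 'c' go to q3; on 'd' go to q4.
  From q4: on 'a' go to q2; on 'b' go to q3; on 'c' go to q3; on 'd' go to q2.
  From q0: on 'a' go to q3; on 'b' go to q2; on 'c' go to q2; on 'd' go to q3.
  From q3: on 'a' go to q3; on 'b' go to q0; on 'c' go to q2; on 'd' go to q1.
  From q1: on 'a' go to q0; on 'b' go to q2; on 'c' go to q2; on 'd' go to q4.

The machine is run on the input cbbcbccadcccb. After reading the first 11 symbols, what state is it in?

q2 → q3 → q0 → q2 → q3 → q0 → q2 → q3 → q3 → q1 → q2 → q3
After 11 symbols: q3.

q3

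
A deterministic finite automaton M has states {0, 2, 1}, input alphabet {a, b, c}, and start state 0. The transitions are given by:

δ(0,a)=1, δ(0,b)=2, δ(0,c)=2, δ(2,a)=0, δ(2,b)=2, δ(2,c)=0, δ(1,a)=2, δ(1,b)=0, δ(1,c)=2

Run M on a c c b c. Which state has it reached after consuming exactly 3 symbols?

0

0 → 1 → 2 → 0
After 3 symbols: 0.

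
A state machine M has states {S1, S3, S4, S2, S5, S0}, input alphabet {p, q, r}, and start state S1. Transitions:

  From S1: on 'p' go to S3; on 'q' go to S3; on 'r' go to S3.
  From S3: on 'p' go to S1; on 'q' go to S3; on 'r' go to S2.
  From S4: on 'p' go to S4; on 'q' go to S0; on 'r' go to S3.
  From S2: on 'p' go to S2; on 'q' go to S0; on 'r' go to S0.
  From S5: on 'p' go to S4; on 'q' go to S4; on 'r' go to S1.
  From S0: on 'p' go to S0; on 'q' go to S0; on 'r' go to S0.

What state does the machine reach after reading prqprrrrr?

Trace: S1 -p-> S3 -r-> S2 -q-> S0 -p-> S0 -r-> S0 -r-> S0 -r-> S0 -r-> S0 -r-> S0

S0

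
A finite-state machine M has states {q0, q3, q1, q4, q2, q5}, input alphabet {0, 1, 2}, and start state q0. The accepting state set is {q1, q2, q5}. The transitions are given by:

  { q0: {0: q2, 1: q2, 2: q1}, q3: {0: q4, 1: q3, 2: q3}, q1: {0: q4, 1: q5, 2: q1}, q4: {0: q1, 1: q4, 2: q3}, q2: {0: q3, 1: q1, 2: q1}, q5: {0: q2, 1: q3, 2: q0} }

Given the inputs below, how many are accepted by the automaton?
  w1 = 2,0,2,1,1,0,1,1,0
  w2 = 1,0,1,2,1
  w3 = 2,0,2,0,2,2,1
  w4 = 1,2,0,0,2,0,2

1

w1: q0 → q1 → q4 → q3 → q3 → q3 → q4 → q4 → q4 → q1  → end q1, accepted
w2: q0 → q2 → q3 → q3 → q3 → q3  → end q3, rejected
w3: q0 → q1 → q4 → q3 → q4 → q3 → q3 → q3  → end q3, rejected
w4: q0 → q2 → q1 → q4 → q1 → q1 → q4 → q3  → end q3, rejected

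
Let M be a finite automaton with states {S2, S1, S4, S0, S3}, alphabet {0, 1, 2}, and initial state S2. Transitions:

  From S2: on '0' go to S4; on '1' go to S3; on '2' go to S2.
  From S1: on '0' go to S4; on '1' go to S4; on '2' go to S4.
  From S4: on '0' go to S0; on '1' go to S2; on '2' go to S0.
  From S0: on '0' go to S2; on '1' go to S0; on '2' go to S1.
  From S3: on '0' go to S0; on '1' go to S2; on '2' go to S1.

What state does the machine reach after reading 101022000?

S2

Trace: S2 -1-> S3 -0-> S0 -1-> S0 -0-> S2 -2-> S2 -2-> S2 -0-> S4 -0-> S0 -0-> S2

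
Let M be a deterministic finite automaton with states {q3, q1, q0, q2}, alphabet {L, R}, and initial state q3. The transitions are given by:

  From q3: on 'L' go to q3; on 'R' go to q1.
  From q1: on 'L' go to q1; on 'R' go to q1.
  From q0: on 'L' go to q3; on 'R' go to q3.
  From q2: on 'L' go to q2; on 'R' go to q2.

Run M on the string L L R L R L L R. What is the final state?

q1

Trace: q3 -L-> q3 -L-> q3 -R-> q1 -L-> q1 -R-> q1 -L-> q1 -L-> q1 -R-> q1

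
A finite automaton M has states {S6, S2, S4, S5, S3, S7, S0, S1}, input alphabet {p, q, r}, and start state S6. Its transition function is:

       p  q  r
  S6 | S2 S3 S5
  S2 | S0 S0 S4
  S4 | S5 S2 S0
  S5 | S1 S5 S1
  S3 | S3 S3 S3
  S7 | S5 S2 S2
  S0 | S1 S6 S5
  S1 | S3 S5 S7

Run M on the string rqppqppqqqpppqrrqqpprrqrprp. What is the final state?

Trace: S6 -r-> S5 -q-> S5 -p-> S1 -p-> S3 -q-> S3 -p-> S3 -p-> S3 -q-> S3 -q-> S3 -q-> S3 -p-> S3 -p-> S3 -p-> S3 -q-> S3 -r-> S3 -r-> S3 -q-> S3 -q-> S3 -p-> S3 -p-> S3 -r-> S3 -r-> S3 -q-> S3 -r-> S3 -p-> S3 -r-> S3 -p-> S3

S3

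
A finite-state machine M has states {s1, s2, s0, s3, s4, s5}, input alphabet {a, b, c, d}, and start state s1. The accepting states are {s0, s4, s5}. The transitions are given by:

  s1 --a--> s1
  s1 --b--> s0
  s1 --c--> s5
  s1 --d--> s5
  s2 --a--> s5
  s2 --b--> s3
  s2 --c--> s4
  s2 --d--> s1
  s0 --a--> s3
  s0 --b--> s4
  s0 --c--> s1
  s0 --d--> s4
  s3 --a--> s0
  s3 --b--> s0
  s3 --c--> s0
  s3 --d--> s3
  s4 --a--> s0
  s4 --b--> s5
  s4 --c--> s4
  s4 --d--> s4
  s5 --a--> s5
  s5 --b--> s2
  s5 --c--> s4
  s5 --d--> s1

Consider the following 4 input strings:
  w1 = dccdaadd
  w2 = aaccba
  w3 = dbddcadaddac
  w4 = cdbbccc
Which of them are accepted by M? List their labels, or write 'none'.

w1: s1 → s5 → s4 → s4 → s4 → s0 → s3 → s3 → s3  → end s3, rejected
w2: s1 → s1 → s1 → s5 → s4 → s5 → s5  → end s5, accepted
w3: s1 → s5 → s2 → s1 → s5 → s4 → s0 → s4 → s0 → s4 → s4 → s0 → s1  → end s1, rejected
w4: s1 → s5 → s1 → s0 → s4 → s4 → s4 → s4  → end s4, accepted

w2, w4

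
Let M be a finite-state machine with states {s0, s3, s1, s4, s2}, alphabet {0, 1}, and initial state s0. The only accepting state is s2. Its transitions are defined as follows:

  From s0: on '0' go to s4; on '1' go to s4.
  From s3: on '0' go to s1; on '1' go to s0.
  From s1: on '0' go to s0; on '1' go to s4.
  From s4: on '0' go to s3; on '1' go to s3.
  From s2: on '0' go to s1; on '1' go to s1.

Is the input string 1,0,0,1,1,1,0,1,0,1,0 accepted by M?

s0 → s4 → s3 → s1 → s4 → s3 → s0 → s4 → s3 → s1 → s4 → s3
End state s3 is not accepting.

No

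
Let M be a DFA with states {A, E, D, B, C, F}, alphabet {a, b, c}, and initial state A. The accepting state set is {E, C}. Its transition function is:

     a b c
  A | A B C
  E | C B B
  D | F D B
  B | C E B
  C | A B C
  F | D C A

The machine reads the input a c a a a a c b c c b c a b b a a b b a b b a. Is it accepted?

Trace: A -a-> A -c-> C -a-> A -a-> A -a-> A -a-> A -c-> C -b-> B -c-> B -c-> B -b-> E -c-> B -a-> C -b-> B -b-> E -a-> C -a-> A -b-> B -b-> E -a-> C -b-> B -b-> E -a-> C
End state C is accepting.

Yes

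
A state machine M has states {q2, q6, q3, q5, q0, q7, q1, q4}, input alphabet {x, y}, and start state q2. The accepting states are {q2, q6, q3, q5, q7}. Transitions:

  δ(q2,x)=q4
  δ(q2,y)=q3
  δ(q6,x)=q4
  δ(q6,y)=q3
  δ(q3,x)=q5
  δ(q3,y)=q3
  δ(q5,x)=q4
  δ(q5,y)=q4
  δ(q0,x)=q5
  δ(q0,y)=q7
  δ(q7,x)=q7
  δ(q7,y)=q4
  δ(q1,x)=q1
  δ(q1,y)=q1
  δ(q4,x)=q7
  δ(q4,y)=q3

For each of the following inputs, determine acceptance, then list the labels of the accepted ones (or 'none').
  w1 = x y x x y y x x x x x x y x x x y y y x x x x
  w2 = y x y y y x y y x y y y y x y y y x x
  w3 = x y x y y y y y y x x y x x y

w1, w3

w1: Trace: q2 -x-> q4 -y-> q3 -x-> q5 -x-> q4 -y-> q3 -y-> q3 -x-> q5 -x-> q4 -x-> q7 -x-> q7 -x-> q7 -x-> q7 -y-> q4 -x-> q7 -x-> q7 -x-> q7 -y-> q4 -y-> q3 -y-> q3 -x-> q5 -x-> q4 -x-> q7 -x-> q7  → end q7, accepted
w2: Trace: q2 -y-> q3 -x-> q5 -y-> q4 -y-> q3 -y-> q3 -x-> q5 -y-> q4 -y-> q3 -x-> q5 -y-> q4 -y-> q3 -y-> q3 -y-> q3 -x-> q5 -y-> q4 -y-> q3 -y-> q3 -x-> q5 -x-> q4  → end q4, rejected
w3: Trace: q2 -x-> q4 -y-> q3 -x-> q5 -y-> q4 -y-> q3 -y-> q3 -y-> q3 -y-> q3 -y-> q3 -x-> q5 -x-> q4 -y-> q3 -x-> q5 -x-> q4 -y-> q3  → end q3, accepted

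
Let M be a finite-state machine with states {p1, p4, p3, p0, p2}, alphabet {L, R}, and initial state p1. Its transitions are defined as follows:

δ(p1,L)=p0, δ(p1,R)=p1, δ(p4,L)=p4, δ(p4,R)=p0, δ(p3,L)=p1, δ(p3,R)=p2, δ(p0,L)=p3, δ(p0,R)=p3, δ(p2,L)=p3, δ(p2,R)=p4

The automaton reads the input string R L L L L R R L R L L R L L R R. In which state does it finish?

p4

p1 → p1 → p0 → p3 → p1 → p0 → p3 → p2 → p3 → p2 → p3 → p1 → p1 → p0 → p3 → p2 → p4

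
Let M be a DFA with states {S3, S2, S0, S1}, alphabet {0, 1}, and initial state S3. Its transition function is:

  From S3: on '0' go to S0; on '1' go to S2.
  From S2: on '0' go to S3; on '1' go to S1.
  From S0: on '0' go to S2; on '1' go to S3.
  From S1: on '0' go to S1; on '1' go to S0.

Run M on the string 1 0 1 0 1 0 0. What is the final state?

start at S3
read '1': S3 → S2
read '0': S2 → S3
read '1': S3 → S2
read '0': S2 → S3
read '1': S3 → S2
read '0': S2 → S3
read '0': S3 → S0

S0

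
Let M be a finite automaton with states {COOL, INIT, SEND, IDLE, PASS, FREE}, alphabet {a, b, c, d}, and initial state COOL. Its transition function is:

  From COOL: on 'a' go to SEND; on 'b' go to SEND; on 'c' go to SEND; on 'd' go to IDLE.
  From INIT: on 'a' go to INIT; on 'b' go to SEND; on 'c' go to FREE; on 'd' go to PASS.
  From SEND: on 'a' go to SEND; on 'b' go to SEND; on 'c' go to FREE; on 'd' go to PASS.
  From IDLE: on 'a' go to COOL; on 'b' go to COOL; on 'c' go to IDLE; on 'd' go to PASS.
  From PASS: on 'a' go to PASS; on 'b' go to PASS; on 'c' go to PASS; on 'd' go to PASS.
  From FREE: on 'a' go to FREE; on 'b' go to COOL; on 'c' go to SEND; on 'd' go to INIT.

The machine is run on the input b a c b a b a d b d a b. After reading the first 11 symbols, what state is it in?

COOL → SEND → SEND → FREE → COOL → SEND → SEND → SEND → PASS → PASS → PASS → PASS
After 11 symbols: PASS.

PASS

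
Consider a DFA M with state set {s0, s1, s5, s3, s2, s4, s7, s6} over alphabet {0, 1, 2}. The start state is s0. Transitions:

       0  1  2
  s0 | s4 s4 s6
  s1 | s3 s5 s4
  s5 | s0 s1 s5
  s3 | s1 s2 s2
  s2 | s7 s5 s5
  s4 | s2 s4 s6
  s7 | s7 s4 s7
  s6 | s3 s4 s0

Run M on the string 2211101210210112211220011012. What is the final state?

s5

Trace: s0 -2-> s6 -2-> s0 -1-> s4 -1-> s4 -1-> s4 -0-> s2 -1-> s5 -2-> s5 -1-> s1 -0-> s3 -2-> s2 -1-> s5 -0-> s0 -1-> s4 -1-> s4 -2-> s6 -2-> s0 -1-> s4 -1-> s4 -2-> s6 -2-> s0 -0-> s4 -0-> s2 -1-> s5 -1-> s1 -0-> s3 -1-> s2 -2-> s5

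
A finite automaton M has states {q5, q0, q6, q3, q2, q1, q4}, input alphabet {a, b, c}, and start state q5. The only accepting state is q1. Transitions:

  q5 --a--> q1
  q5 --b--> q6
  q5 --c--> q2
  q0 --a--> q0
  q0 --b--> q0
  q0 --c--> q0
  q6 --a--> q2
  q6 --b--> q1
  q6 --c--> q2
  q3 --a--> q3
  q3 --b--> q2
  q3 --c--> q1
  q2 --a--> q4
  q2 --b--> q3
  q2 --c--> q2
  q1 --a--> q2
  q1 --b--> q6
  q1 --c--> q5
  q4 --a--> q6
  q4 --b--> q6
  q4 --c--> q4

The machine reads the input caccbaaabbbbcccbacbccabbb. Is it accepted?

q5 → q2 → q4 → q4 → q4 → q6 → q2 → q4 → q6 → q1 → q6 → q1 → q6 → q2 → q2 → q2 → q3 → q3 → q1 → q6 → q2 → q2 → q4 → q6 → q1 → q6
End state q6 is not accepting.

No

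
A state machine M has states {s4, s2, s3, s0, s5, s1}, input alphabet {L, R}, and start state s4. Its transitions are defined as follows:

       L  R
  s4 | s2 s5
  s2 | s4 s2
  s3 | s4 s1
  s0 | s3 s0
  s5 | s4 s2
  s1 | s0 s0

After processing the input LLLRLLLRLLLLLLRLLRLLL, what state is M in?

s4

s4 → s2 → s4 → s2 → s2 → s4 → s2 → s4 → s5 → s4 → s2 → s4 → s2 → s4 → s2 → s2 → s4 → s2 → s2 → s4 → s2 → s4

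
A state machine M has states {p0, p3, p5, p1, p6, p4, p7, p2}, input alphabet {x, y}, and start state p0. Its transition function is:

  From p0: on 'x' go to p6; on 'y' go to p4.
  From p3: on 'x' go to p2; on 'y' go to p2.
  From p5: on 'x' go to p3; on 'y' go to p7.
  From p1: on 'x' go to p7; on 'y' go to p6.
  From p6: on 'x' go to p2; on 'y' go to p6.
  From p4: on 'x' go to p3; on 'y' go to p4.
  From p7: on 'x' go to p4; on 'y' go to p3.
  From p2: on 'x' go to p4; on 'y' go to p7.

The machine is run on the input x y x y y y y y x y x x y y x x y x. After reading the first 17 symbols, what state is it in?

p2

Trace: p0 -x-> p6 -y-> p6 -x-> p2 -y-> p7 -y-> p3 -y-> p2 -y-> p7 -y-> p3 -x-> p2 -y-> p7 -x-> p4 -x-> p3 -y-> p2 -y-> p7 -x-> p4 -x-> p3 -y-> p2
After 17 symbols: p2.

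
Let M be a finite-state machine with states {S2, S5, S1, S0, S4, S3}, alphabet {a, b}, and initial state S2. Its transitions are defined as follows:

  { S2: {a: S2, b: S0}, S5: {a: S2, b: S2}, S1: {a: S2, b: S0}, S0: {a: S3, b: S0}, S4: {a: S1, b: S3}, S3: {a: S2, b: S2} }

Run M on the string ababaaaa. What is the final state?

S2

S2 → S2 → S0 → S3 → S2 → S2 → S2 → S2 → S2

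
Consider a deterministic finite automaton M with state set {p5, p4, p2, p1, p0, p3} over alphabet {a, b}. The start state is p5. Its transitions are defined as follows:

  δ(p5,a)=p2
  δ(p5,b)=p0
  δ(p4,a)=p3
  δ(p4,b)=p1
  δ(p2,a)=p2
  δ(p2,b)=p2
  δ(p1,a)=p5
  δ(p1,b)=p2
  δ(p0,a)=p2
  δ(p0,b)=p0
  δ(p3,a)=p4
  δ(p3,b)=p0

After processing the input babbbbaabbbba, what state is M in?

p2

start at p5
read 'b': p5 → p0
read 'a': p0 → p2
read 'b': p2 → p2
read 'b': p2 → p2
read 'b': p2 → p2
read 'b': p2 → p2
read 'a': p2 → p2
read 'a': p2 → p2
read 'b': p2 → p2
read 'b': p2 → p2
read 'b': p2 → p2
read 'b': p2 → p2
read 'a': p2 → p2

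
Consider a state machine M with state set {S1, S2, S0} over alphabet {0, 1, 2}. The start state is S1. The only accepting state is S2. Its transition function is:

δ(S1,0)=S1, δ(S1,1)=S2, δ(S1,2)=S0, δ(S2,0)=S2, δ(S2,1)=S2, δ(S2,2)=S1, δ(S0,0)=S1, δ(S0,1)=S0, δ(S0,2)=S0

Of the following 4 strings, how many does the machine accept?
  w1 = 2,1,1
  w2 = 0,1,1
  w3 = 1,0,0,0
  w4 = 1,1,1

3

w1: S1 → S0 → S0 → S0  → end S0, rejected
w2: S1 → S1 → S2 → S2  → end S2, accepted
w3: S1 → S2 → S2 → S2 → S2  → end S2, accepted
w4: S1 → S2 → S2 → S2  → end S2, accepted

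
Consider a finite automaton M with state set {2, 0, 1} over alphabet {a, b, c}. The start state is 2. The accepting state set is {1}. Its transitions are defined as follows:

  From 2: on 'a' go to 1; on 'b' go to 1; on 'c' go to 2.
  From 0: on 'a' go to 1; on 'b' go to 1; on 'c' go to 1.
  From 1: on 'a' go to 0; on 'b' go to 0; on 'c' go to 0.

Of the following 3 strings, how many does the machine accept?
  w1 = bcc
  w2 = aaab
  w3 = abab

1

w1: 2 → 1 → 0 → 1  → end 1, accepted
w2: 2 → 1 → 0 → 1 → 0  → end 0, rejected
w3: 2 → 1 → 0 → 1 → 0  → end 0, rejected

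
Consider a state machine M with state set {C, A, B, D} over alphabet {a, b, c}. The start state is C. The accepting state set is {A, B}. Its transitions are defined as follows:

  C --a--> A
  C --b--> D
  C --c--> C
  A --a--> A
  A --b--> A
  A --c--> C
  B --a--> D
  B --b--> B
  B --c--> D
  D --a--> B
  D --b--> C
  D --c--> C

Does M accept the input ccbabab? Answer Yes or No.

start at C
read 'c': C → C
read 'c': C → C
read 'b': C → D
read 'a': D → B
read 'b': B → B
read 'a': B → D
read 'b': D → C
End state C is not accepting.

No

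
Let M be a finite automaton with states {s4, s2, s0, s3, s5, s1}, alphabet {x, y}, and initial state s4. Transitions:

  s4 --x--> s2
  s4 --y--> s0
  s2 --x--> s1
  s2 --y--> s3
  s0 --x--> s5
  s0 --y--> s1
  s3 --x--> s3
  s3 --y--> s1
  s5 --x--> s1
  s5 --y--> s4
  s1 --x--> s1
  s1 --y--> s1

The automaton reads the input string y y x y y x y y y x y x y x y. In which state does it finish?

s1

s4 → s0 → s1 → s1 → s1 → s1 → s1 → s1 → s1 → s1 → s1 → s1 → s1 → s1 → s1 → s1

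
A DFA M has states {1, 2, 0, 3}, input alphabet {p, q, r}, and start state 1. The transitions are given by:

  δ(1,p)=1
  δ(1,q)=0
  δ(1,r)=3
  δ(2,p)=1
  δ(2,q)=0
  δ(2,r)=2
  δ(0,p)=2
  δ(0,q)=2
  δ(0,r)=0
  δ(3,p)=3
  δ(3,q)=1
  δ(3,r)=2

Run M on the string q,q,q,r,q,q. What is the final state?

start at 1
read 'q': 1 → 0
read 'q': 0 → 2
read 'q': 2 → 0
read 'r': 0 → 0
read 'q': 0 → 2
read 'q': 2 → 0

0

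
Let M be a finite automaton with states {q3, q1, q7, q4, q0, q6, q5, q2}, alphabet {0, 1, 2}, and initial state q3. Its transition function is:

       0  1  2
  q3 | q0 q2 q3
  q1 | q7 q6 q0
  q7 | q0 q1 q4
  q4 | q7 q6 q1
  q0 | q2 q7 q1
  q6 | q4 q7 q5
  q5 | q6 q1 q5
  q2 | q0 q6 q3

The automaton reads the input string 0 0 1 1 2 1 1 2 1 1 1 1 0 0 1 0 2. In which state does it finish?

q4

start at q3
read '0': q3 → q0
read '0': q0 → q2
read '1': q2 → q6
read '1': q6 → q7
read '2': q7 → q4
read '1': q4 → q6
read '1': q6 → q7
read '2': q7 → q4
read '1': q4 → q6
read '1': q6 → q7
read '1': q7 → q1
read '1': q1 → q6
read '0': q6 → q4
read '0': q4 → q7
read '1': q7 → q1
read '0': q1 → q7
read '2': q7 → q4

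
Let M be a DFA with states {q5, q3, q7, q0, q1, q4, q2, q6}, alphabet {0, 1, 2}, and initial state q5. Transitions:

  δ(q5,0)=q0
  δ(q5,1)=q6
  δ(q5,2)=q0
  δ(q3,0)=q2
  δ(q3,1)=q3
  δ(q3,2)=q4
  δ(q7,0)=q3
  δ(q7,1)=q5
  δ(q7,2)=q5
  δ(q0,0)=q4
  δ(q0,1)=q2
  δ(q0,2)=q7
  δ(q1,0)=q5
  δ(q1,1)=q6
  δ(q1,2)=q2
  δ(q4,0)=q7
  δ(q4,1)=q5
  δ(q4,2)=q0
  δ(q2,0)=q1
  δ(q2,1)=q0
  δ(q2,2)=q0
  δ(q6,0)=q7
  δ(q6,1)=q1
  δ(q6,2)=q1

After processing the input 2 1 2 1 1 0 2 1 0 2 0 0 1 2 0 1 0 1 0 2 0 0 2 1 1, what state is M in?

q0

Trace: q5 -2-> q0 -1-> q2 -2-> q0 -1-> q2 -1-> q0 -0-> q4 -2-> q0 -1-> q2 -0-> q1 -2-> q2 -0-> q1 -0-> q5 -1-> q6 -2-> q1 -0-> q5 -1-> q6 -0-> q7 -1-> q5 -0-> q0 -2-> q7 -0-> q3 -0-> q2 -2-> q0 -1-> q2 -1-> q0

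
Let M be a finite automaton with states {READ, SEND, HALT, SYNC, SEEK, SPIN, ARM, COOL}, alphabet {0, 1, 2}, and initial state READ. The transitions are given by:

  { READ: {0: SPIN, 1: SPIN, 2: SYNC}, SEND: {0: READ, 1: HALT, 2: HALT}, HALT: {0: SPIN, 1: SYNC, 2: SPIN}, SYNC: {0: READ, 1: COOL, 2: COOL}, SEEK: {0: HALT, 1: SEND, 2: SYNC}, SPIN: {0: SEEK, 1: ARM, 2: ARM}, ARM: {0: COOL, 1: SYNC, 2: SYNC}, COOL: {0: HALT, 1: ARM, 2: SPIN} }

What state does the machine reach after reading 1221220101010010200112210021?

ARM

start at READ
read '1': READ → SPIN
read '2': SPIN → ARM
read '2': ARM → SYNC
read '1': SYNC → COOL
read '2': COOL → SPIN
read '2': SPIN → ARM
read '0': ARM → COOL
read '1': COOL → ARM
read '0': ARM → COOL
read '1': COOL → ARM
read '0': ARM → COOL
read '1': COOL → ARM
read '0': ARM → COOL
read '0': COOL → HALT
read '1': HALT → SYNC
read '0': SYNC → READ
read '2': READ → SYNC
read '0': SYNC → READ
read '0': READ → SPIN
read '1': SPIN → ARM
read '1': ARM → SYNC
read '2': SYNC → COOL
read '2': COOL → SPIN
read '1': SPIN → ARM
read '0': ARM → COOL
read '0': COOL → HALT
read '2': HALT → SPIN
read '1': SPIN → ARM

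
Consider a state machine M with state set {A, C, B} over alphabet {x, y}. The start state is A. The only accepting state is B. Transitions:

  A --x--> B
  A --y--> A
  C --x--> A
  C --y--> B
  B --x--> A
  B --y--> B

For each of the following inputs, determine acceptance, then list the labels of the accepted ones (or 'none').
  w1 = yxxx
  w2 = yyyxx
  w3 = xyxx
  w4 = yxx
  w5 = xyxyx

w1, w3, w5

w1:
  start at A
  read 'y': A → A
  read 'x': A → B
  read 'x': B → A
  read 'x': A → B
  end B, accepted
w2:
  start at A
  read 'y': A → A
  read 'y': A → A
  read 'y': A → A
  read 'x': A → B
  read 'x': B → A
  end A, rejected
w3:
  start at A
  read 'x': A → B
  read 'y': B → B
  read 'x': B → A
  read 'x': A → B
  end B, accepted
w4:
  start at A
  read 'y': A → A
  read 'x': A → B
  read 'x': B → A
  end A, rejected
w5:
  start at A
  read 'x': A → B
  read 'y': B → B
  read 'x': B → A
  read 'y': A → A
  read 'x': A → B
  end B, accepted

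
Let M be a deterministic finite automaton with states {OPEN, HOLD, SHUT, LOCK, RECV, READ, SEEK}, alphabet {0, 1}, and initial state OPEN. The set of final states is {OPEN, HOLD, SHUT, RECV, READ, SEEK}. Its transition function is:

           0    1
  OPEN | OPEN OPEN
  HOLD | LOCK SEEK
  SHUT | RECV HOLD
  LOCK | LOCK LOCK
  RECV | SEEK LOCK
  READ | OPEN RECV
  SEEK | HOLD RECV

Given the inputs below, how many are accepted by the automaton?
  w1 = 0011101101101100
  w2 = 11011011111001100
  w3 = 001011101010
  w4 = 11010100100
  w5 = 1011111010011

5

w1: OPEN → OPEN → OPEN → OPEN → OPEN → OPEN → OPEN → OPEN → OPEN → OPEN → OPEN → OPEN → OPEN → OPEN → OPEN → OPEN → OPEN  → end OPEN, accepted
w2: OPEN → OPEN → OPEN → OPEN → OPEN → OPEN → OPEN → OPEN → OPEN → OPEN → OPEN → OPEN → OPEN → OPEN → OPEN → OPEN → OPEN → OPEN  → end OPEN, accepted
w3: OPEN → OPEN → OPEN → OPEN → OPEN → OPEN → OPEN → OPEN → OPEN → OPEN → OPEN → OPEN → OPEN  → end OPEN, accepted
w4: OPEN → OPEN → OPEN → OPEN → OPEN → OPEN → OPEN → OPEN → OPEN → OPEN → OPEN → OPEN  → end OPEN, accepted
w5: OPEN → OPEN → OPEN → OPEN → OPEN → OPEN → OPEN → OPEN → OPEN → OPEN → OPEN → OPEN → OPEN → OPEN  → end OPEN, accepted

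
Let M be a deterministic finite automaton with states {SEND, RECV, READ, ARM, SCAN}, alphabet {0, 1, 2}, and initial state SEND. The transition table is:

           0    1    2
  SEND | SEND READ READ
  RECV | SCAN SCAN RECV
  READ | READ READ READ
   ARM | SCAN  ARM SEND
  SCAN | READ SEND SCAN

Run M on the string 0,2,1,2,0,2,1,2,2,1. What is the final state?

start at SEND
read '0': SEND → SEND
read '2': SEND → READ
read '1': READ → READ
read '2': READ → READ
read '0': READ → READ
read '2': READ → READ
read '1': READ → READ
read '2': READ → READ
read '2': READ → READ
read '1': READ → READ

READ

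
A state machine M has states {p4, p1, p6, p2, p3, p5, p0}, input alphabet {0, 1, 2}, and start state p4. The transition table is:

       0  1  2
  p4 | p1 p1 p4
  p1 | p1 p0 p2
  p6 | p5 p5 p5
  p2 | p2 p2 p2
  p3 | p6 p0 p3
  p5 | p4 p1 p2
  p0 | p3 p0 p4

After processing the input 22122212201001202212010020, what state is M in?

p2

p4 → p4 → p4 → p1 → p2 → p2 → p2 → p2 → p2 → p2 → p2 → p2 → p2 → p2 → p2 → p2 → p2 → p2 → p2 → p2 → p2 → p2 → p2 → p2 → p2 → p2 → p2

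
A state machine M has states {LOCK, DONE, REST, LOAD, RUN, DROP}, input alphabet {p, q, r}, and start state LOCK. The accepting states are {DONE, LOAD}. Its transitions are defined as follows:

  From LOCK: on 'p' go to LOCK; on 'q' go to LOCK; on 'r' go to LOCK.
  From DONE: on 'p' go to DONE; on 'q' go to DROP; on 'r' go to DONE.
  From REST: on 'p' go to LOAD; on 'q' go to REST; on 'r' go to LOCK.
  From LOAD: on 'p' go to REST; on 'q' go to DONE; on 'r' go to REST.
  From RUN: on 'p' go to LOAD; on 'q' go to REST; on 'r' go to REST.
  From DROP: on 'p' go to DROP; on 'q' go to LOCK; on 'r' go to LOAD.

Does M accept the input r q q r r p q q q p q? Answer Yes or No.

start at LOCK
read 'r': LOCK → LOCK
read 'q': LOCK → LOCK
read 'q': LOCK → LOCK
read 'r': LOCK → LOCK
read 'r': LOCK → LOCK
read 'p': LOCK → LOCK
read 'q': LOCK → LOCK
read 'q': LOCK → LOCK
read 'q': LOCK → LOCK
read 'p': LOCK → LOCK
read 'q': LOCK → LOCK
End state LOCK is not accepting.

No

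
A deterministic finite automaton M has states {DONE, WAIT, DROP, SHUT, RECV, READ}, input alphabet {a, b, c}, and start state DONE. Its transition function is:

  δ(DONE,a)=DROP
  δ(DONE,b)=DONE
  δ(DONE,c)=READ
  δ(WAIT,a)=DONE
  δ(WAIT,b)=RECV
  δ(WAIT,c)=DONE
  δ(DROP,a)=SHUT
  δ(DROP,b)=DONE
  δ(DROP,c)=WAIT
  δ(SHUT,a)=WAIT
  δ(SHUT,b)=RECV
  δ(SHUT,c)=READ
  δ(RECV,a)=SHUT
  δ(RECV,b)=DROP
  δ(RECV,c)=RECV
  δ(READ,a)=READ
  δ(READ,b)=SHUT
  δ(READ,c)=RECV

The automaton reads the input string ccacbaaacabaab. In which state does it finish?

start at DONE
read 'c': DONE → READ
read 'c': READ → RECV
read 'a': RECV → SHUT
read 'c': SHUT → READ
read 'b': READ → SHUT
read 'a': SHUT → WAIT
read 'a': WAIT → DONE
read 'a': DONE → DROP
read 'c': DROP → WAIT
read 'a': WAIT → DONE
read 'b': DONE → DONE
read 'a': DONE → DROP
read 'a': DROP → SHUT
read 'b': SHUT → RECV

RECV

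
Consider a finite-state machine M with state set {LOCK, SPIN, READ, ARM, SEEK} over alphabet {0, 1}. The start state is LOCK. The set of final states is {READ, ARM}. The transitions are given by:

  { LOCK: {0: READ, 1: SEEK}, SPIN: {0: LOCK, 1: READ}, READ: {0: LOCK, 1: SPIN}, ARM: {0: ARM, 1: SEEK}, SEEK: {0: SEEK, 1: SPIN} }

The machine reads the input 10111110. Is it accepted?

LOCK → SEEK → SEEK → SPIN → READ → SPIN → READ → SPIN → LOCK
End state LOCK is not accepting.

No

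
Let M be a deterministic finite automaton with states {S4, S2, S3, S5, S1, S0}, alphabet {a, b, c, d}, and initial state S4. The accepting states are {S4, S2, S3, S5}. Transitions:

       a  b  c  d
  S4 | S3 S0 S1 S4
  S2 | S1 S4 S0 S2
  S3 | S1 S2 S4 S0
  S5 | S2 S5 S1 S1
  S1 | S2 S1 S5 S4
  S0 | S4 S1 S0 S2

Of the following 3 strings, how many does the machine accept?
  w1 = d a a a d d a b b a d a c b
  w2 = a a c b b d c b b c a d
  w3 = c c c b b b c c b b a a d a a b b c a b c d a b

3

w1: Trace: S4 -d-> S4 -a-> S3 -a-> S1 -a-> S2 -d-> S2 -d-> S2 -a-> S1 -b-> S1 -b-> S1 -a-> S2 -d-> S2 -a-> S1 -c-> S5 -b-> S5  → end S5, accepted
w2: Trace: S4 -a-> S3 -a-> S1 -c-> S5 -b-> S5 -b-> S5 -d-> S1 -c-> S5 -b-> S5 -b-> S5 -c-> S1 -a-> S2 -d-> S2  → end S2, accepted
w3: Trace: S4 -c-> S1 -c-> S5 -c-> S1 -b-> S1 -b-> S1 -b-> S1 -c-> S5 -c-> S1 -b-> S1 -b-> S1 -a-> S2 -a-> S1 -d-> S4 -a-> S3 -a-> S1 -b-> S1 -b-> S1 -c-> S5 -a-> S2 -b-> S4 -c-> S1 -d-> S4 -a-> S3 -b-> S2  → end S2, accepted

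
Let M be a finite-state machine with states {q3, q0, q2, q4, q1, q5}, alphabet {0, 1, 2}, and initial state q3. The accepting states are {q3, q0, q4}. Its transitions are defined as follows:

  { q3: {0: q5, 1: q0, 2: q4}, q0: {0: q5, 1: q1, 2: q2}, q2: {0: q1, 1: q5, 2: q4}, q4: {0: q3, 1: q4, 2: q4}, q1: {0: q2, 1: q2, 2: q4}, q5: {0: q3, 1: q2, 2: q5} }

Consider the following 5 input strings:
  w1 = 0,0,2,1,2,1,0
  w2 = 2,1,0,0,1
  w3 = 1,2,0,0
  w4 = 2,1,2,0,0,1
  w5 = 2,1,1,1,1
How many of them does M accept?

w1: Trace: q3 -0-> q5 -0-> q3 -2-> q4 -1-> q4 -2-> q4 -1-> q4 -0-> q3  → end q3, accepted
w2: Trace: q3 -2-> q4 -1-> q4 -0-> q3 -0-> q5 -1-> q2  → end q2, rejected
w3: Trace: q3 -1-> q0 -2-> q2 -0-> q1 -0-> q2  → end q2, rejected
w4: Trace: q3 -2-> q4 -1-> q4 -2-> q4 -0-> q3 -0-> q5 -1-> q2  → end q2, rejected
w5: Trace: q3 -2-> q4 -1-> q4 -1-> q4 -1-> q4 -1-> q4  → end q4, accepted

2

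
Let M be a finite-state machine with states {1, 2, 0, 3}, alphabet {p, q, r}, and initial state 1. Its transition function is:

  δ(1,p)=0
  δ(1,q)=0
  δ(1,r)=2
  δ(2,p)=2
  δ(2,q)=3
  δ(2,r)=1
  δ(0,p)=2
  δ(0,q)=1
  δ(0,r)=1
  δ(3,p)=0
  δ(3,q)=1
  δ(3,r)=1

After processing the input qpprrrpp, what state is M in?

2

Trace: 1 -q-> 0 -p-> 2 -p-> 2 -r-> 1 -r-> 2 -r-> 1 -p-> 0 -p-> 2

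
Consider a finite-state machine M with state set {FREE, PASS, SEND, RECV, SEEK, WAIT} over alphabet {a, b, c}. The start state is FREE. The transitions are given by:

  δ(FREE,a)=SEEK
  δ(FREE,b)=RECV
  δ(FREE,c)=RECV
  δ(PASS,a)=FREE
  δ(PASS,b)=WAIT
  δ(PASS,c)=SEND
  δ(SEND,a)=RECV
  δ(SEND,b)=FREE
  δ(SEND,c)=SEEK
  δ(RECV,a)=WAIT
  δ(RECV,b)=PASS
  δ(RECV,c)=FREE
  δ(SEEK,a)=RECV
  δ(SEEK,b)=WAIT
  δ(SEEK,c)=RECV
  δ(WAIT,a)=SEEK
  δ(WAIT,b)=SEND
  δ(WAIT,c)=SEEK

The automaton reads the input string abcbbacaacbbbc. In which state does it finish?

Trace: FREE -a-> SEEK -b-> WAIT -c-> SEEK -b-> WAIT -b-> SEND -a-> RECV -c-> FREE -a-> SEEK -a-> RECV -c-> FREE -b-> RECV -b-> PASS -b-> WAIT -c-> SEEK

SEEK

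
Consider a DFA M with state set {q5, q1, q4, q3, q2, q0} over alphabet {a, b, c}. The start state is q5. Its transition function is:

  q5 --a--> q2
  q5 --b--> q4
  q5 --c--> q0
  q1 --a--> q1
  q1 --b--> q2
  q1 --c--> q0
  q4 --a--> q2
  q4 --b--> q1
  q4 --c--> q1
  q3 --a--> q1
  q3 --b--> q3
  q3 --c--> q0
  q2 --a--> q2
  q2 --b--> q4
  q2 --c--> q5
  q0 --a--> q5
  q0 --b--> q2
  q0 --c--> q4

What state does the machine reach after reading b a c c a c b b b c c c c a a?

q2

start at q5
read 'b': q5 → q4
read 'a': q4 → q2
read 'c': q2 → q5
read 'c': q5 → q0
read 'a': q0 → q5
read 'c': q5 → q0
read 'b': q0 → q2
read 'b': q2 → q4
read 'b': q4 → q1
read 'c': q1 → q0
read 'c': q0 → q4
read 'c': q4 → q1
read 'c': q1 → q0
read 'a': q0 → q5
read 'a': q5 → q2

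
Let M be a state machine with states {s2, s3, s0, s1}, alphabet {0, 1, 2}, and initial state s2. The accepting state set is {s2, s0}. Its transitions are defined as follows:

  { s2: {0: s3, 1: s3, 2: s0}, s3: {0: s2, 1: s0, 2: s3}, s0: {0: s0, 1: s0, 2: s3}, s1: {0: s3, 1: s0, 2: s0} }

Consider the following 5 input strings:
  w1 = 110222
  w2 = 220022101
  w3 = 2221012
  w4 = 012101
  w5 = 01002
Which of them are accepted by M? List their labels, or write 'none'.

w2, w4

w1: s2 → s3 → s0 → s0 → s3 → s3 → s3  → end s3, rejected
w2: s2 → s0 → s3 → s2 → s3 → s3 → s3 → s0 → s0 → s0  → end s0, accepted
w3: s2 → s0 → s3 → s3 → s0 → s0 → s0 → s3  → end s3, rejected
w4: s2 → s3 → s0 → s3 → s0 → s0 → s0  → end s0, accepted
w5: s2 → s3 → s0 → s0 → s0 → s3  → end s3, rejected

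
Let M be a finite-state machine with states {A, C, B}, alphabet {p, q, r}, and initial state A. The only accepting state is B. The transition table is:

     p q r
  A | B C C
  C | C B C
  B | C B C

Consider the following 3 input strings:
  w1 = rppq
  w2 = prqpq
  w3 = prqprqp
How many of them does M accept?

w1: Trace: A -r-> C -p-> C -p-> C -q-> B  → end B, accepted
w2: Trace: A -p-> B -r-> C -q-> B -p-> C -q-> B  → end B, accepted
w3: Trace: A -p-> B -r-> C -q-> B -p-> C -r-> C -q-> B -p-> C  → end C, rejected

2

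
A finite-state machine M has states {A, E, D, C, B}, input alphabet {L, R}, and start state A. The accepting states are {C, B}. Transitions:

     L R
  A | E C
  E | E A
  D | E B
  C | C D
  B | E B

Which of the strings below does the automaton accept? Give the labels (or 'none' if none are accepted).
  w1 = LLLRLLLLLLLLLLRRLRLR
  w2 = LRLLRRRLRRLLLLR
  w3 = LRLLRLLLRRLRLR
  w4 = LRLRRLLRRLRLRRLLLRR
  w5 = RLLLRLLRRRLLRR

w4, w5

w1:
  start at A
  read 'L': A → E
  read 'L': E → E
  read 'L': E → E
  read 'R': E → A
  read 'L': A → E
  read 'L': E → E
  read 'L': E → E
  read 'L': E → E
  read 'L': E → E
  read 'L': E → E
  read 'L': E → E
  read 'L': E → E
  read 'L': E → E
  read 'L': E → E
  read 'R': E → A
  read 'R': A → C
  read 'L': C → C
  read 'R': C → D
  read 'L': D → E
  read 'R': E → A
  end A, rejected
w2:
  start at A
  read 'L': A → E
  read 'R': E → A
  read 'L': A → E
  read 'L': E → E
  read 'R': E → A
  read 'R': A → C
  read 'R': C → D
  read 'L': D → E
  read 'R': E → A
  read 'R': A → C
  read 'L': C → C
  read 'L': C → C
  read 'L': C → C
  read 'L': C → C
  read 'R': C → D
  end D, rejected
w3:
  start at A
  read 'L': A → E
  read 'R': E → A
  read 'L': A → E
  read 'L': E → E
  read 'R': E → A
  read 'L': A → E
  read 'L': E → E
  read 'L': E → E
  read 'R': E → A
  read 'R': A → C
  read 'L': C → C
  read 'R': C → D
  read 'L': D → E
  read 'R': E → A
  end A, rejected
w4:
  start at A
  read 'L': A → E
  read 'R': E → A
  read 'L': A → E
  read 'R': E → A
  read 'R': A → C
  read 'L': C → C
  read 'L': C → C
  read 'R': C → D
  read 'R': D → B
  read 'L': B → E
  read 'R': E → A
  read 'L': A → E
  read 'R': E → A
  read 'R': A → C
  read 'L': C → C
  read 'L': C → C
  read 'L': C → C
  read 'R': C → D
  read 'R': D → B
  end B, accepted
w5:
  start at A
  read 'R': A → C
  read 'L': C → C
  read 'L': C → C
  read 'L': C → C
  read 'R': C → D
  read 'L': D → E
  read 'L': E → E
  read 'R': E → A
  read 'R': A → C
  read 'R': C → D
  read 'L': D → E
  read 'L': E → E
  read 'R': E → A
  read 'R': A → C
  end C, accepted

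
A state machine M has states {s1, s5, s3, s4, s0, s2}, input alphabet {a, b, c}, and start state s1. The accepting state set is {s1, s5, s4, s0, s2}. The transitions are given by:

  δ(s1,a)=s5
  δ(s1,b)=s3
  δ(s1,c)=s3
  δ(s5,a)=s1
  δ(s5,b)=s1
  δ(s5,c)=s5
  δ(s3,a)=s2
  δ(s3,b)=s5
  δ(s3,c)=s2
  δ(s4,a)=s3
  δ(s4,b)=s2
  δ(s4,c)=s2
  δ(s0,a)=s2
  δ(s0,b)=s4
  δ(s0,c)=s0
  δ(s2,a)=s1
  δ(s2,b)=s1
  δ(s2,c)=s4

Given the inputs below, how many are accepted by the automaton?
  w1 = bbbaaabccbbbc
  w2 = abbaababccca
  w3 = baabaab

1

w1:
  start at s1
  read 'b': s1 → s3
  read 'b': s3 → s5
  read 'b': s5 → s1
  read 'a': s1 → s5
  read 'a': s5 → s1
  read 'a': s1 → s5
  read 'b': s5 → s1
  read 'c': s1 → s3
  read 'c': s3 → s2
  read 'b': s2 → s1
  read 'b': s1 → s3
  read 'b': s3 → s5
  read 'c': s5 → s5
  end s5, accepted
w2:
  start at s1
  read 'a': s1 → s5
  read 'b': s5 → s1
  read 'b': s1 → s3
  read 'a': s3 → s2
  read 'a': s2 → s1
  read 'b': s1 → s3
  read 'a': s3 → s2
  read 'b': s2 → s1
  read 'c': s1 → s3
  read 'c': s3 → s2
  read 'c': s2 → s4
  read 'a': s4 → s3
  end s3, rejected
w3:
  start at s1
  read 'b': s1 → s3
  read 'a': s3 → s2
  read 'a': s2 → s1
  read 'b': s1 → s3
  read 'a': s3 → s2
  read 'a': s2 → s1
  read 'b': s1 → s3
  end s3, rejected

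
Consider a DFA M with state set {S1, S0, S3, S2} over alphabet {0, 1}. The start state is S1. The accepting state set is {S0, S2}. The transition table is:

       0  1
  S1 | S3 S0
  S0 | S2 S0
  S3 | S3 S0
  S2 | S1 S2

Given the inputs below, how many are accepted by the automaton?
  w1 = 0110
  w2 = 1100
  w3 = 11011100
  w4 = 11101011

w1:
  start at S1
  read '0': S1 → S3
  read '1': S3 → S0
  read '1': S0 → S0
  read '0': S0 → S2
  end S2, accepted
w2:
  start at S1
  read '1': S1 → S0
  read '1': S0 → S0
  read '0': S0 → S2
  read '0': S2 → S1
  end S1, rejected
w3:
  start at S1
  read '1': S1 → S0
  read '1': S0 → S0
  read '0': S0 → S2
  read '1': S2 → S2
  read '1': S2 → S2
  read '1': S2 → S2
  read '0': S2 → S1
  read '0': S1 → S3
  end S3, rejected
w4:
  start at S1
  read '1': S1 → S0
  read '1': S0 → S0
  read '1': S0 → S0
  read '0': S0 → S2
  read '1': S2 → S2
  read '0': S2 → S1
  read '1': S1 → S0
  read '1': S0 → S0
  end S0, accepted

2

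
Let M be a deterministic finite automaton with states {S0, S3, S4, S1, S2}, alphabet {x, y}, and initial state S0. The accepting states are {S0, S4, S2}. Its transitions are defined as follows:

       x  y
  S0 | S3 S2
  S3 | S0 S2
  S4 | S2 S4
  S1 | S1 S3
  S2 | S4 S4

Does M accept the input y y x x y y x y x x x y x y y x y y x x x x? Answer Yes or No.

Trace: S0 -y-> S2 -y-> S4 -x-> S2 -x-> S4 -y-> S4 -y-> S4 -x-> S2 -y-> S4 -x-> S2 -x-> S4 -x-> S2 -y-> S4 -x-> S2 -y-> S4 -y-> S4 -x-> S2 -y-> S4 -y-> S4 -x-> S2 -x-> S4 -x-> S2 -x-> S4
End state S4 is accepting.

Yes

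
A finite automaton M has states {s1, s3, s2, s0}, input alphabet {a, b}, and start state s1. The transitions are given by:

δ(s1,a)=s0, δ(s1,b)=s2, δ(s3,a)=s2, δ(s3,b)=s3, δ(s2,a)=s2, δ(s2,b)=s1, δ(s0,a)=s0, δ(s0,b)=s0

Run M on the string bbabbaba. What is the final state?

start at s1
read 'b': s1 → s2
read 'b': s2 → s1
read 'a': s1 → s0
read 'b': s0 → s0
read 'b': s0 → s0
read 'a': s0 → s0
read 'b': s0 → s0
read 'a': s0 → s0

s0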